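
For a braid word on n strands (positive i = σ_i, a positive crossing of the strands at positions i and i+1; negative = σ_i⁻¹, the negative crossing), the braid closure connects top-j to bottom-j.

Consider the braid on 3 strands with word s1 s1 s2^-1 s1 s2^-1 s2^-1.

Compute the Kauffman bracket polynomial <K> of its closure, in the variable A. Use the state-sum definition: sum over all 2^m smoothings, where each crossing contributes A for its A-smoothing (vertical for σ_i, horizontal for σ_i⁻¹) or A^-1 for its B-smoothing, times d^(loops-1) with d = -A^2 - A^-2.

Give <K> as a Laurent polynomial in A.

Braid: s1 s1 s2^-1 s1 s2^-1 s2^-1 on 3 strands, 6 crossings.
Writhe w = (#positive) - (#negative) = 3 - 3 = 0.
State-sum expansion of <K>. There are 2^6 = 64 states.
For each crossing: s=0 is the vertical smoothing, s=1 horizontal. Crossing k contributes A^(sign_k * (1 - 2*s_k)); loop factor d = -A^2 - A^-2.
Tabulate the states by total A-exponent and number of loops L (A-exp: L × count):
  A^6: L=4 ×1
  A^4: L=3 ×6
  A^2: L=2 ×14, L=4 ×1
  A^0: L=1 ×13, L=3 ×7
  A^-2: L=2 ×14, L=4 ×1
  A^-4: L=3 ×6
  A^-6: L=4 ×1
Each group contributes A^e * Σ count * d^(L-1):
Powers of d = -A^2 - A^-2: d^2 = A^4 + 2 + A^-4; d^3 = -A^6 - 3*A^2 - 3*A^-2 - A^-6.
  A^6 * (d^3) = -A^12 - 3*A^8 - 3*A^4 - 1
  A^4 * (6*d^2) = 6*A^8 + 12*A^4 + 6
  A^2 * (14*d + d^3) = -A^8 - 17*A^4 - 17 - A^-4
  A^0 * (13 + 7*d^2) = 7*A^4 + 27 + 7*A^-4
  A^-2 * (14*d + d^3) = -A^4 - 17 - 17*A^-4 - A^-8
  A^-4 * (6*d^2) = 6 + 12*A^-4 + 6*A^-8
  A^-6 * (d^3) = -1 - 3*A^-4 - 3*A^-8 - A^-12
Summing the groups: <K> = -A^12 + 2*A^8 - 2*A^4 + 3 - 2*A^-4 + 2*A^-8 - A^-12

Answer: -A^12 + 2*A^8 - 2*A^4 + 3 - 2*A^-4 + 2*A^-8 - A^-12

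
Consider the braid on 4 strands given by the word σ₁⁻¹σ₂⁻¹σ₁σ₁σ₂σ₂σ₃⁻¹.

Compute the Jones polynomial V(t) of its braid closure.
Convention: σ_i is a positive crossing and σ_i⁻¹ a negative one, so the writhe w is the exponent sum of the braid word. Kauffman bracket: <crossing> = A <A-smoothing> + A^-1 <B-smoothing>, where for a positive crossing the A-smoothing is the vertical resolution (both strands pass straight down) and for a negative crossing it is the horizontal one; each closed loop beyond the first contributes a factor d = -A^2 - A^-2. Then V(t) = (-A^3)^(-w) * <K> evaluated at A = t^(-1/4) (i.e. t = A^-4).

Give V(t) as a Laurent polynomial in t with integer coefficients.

The presented braid s1^-1 s2^-1 s1 s1 s2 s2 s3^-1 on 4 strands reduces by inverse Markov moves (closure unchanged at each step):
  Destabilize: the word has the form β·s3^-1 where s3^-1 occurs only as the final letter (β ∈ B_3); drop it and the last strand → 3 strands.
Reduced to β = s1^-1 s2^-1 s1 s1 s2 s2 on 3 strands, 6 crossings.
Compute on β:
Braid: s1^-1 s2^-1 s1 s1 s2 s2 on 3 strands, 6 crossings.
Writhe w = (#positive) - (#negative) = 4 - 2 = 2.
State-sum expansion of <K>. There are 2^6 = 64 states.
Smooth each crossing (0=||, 1=⌣⌢); contribution A^(Σ sign_k(1-2s_k)) * d^(L-1).
Tabulate the states by total A-exponent and number of loops L (A-exp: L × count):
  A^6: L=1 ×1
  A^4: L=2 ×6
  A^2: L=1 ×8, L=3 ×7
  A^0: L=2 ×18, L=4 ×2
  A^-2: L=1 ×4, L=3 ×11
  A^-4: L=2 ×4, L=4 ×2
  A^-6: L=3 ×1
Each group contributes A^e * Σ count * d^(L-1):
Powers of d = -A^2 - A^-2: d^2 = A^4 + 2 + A^-4; d^3 = -A^6 - 3*A^2 - 3*A^-2 - A^-6.
  A^6 * (1) = A^6
  A^4 * (6*d) = -6*A^6 - 6*A^2
  A^2 * (8 + 7*d^2) = 7*A^6 + 22*A^2 + 7*A^-2
  A^0 * (18*d + 2*d^3) = -2*A^6 - 24*A^2 - 24*A^-2 - 2*A^-6
  A^-2 * (4 + 11*d^2) = 11*A^2 + 26*A^-2 + 11*A^-6
  A^-4 * (4*d + 2*d^3) = -2*A^2 - 10*A^-2 - 10*A^-6 - 2*A^-10
  A^-6 * (d^2) = A^-2 + 2*A^-6 + A^-10
Summing the groups: <K> = A^2 + A^-6 - A^-10
Normalise by the writhe: (-A^3)^(-w) = (-A^3)^(-2) = A^-6, so f(A) = A^-6 * <K> = A^-4 + A^-12 - A^-16.
Substitute A = t^(-1/4), i.e. A^e → t^(-e/4): V(t) = -t^4 + t^3 + t

Answer: -t^4 + t^3 + t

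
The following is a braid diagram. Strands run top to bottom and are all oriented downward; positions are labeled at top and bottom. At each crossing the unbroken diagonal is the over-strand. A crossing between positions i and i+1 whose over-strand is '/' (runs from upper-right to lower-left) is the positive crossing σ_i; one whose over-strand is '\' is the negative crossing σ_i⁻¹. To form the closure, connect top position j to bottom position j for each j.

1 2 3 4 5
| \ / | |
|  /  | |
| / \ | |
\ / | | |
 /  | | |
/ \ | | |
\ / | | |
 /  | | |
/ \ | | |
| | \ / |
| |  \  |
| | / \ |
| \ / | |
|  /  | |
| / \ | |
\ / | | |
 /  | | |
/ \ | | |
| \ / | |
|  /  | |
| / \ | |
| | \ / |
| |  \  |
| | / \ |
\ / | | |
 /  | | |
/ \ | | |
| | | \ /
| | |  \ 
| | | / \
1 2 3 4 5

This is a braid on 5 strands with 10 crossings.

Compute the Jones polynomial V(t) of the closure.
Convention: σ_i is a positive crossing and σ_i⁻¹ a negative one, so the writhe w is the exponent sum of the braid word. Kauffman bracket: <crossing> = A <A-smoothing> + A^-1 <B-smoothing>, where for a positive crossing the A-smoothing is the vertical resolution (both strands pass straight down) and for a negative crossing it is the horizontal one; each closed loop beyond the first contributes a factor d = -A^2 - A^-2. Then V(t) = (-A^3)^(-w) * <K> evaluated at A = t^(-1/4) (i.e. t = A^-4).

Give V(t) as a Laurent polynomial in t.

Reading the diagram top to bottom ('/'-over between positions i,i+1 = s_i, '\'-over = s_i^-1): braid word = s2 s1 s1 s3^-1 s2 s1 s2 s3^-1 s1 s4^-1.
The presented braid s2 s1 s1 s3^-1 s2 s1 s2 s3^-1 s1 s4^-1 on 5 strands reduces by inverse Markov moves (closure unchanged at each step):
  Destabilize: the word has the form β·s4^-1 where s4^-1 occurs only as the final letter (β ∈ B_4); drop it and the last strand → 4 strands.
Reduced to β = s2 s1 s1 s3^-1 s2 s1 s2 s3^-1 s1 on 4 strands, 9 crossings.
Compute on β:
Braid: s2 s1 s1 s3^-1 s2 s1 s2 s3^-1 s1 on 4 strands, 9 crossings.
Writhe w = (#positive) - (#negative) = 7 - 2 = 5.
Enumerate smoothing states for the bracket polynomial. There are 2^9 = 512 states.
Smooth each crossing (0=||, 1=⌣⌢); contribution A^(Σ sign_k(1-2s_k)) * d^(L-1).
Tabulate the states by total A-exponent and number of loops L (A-exp: L × count):
  A^9: L=4 ×1
  A^7: L=3 ×9
  A^5: L=2 ×28, L=4 ×8
  A^3: L=1 ×32, L=3 ×48, L=5 ×4
  A^1: L=2 ×91, L=4 ×34, L=6 ×1
  A^-1: L=1 ×23, L=3 ×92, L=5 ×11
  A^-3: L=2 ×43, L=4 ×40, L=6 ×1
  A^-5: L=1 ×4, L=3 ×26, L=5 ×6
  A^-7: L=2 ×4, L=4 ×5
  A^-9: L=3 ×1
Each group contributes A^e * Σ count * d^(L-1):
Powers of d = -A^2 - A^-2: d^2 = A^4 + 2 + A^-4; d^3 = -A^6 - 3*A^2 - 3*A^-2 - A^-6; d^4 = A^8 + 4*A^4 + 6 + 4*A^-4 + A^-8; d^5 = -A^10 - 5*A^6 - 10*A^2 - 10*A^-2 - 5*A^-6 - A^-10.
  A^9 * (d^3) = -A^15 - 3*A^11 - 3*A^7 - A^3
  A^7 * (9*d^2) = 9*A^11 + 18*A^7 + 9*A^3
  A^5 * (28*d + 8*d^3) = -8*A^11 - 52*A^7 - 52*A^3 - 8*A^-1
  A^3 * (32 + 48*d^2 + 4*d^4) = 4*A^11 + 64*A^7 + 152*A^3 + 64*A^-1 + 4*A^-5
  A^1 * (91*d + 34*d^3 + d^5) = -A^11 - 39*A^7 - 203*A^3 - 203*A^-1 - 39*A^-5 - A^-9
  A^-1 * (23 + 92*d^2 + 11*d^4) = 11*A^7 + 136*A^3 + 273*A^-1 + 136*A^-5 + 11*A^-9
  A^-3 * (43*d + 40*d^3 + d^5) = -A^7 - 45*A^3 - 173*A^-1 - 173*A^-5 - 45*A^-9 - A^-13
  A^-5 * (4 + 26*d^2 + 6*d^4) = 6*A^3 + 50*A^-1 + 92*A^-5 + 50*A^-9 + 6*A^-13
  A^-7 * (4*d + 5*d^3) = -5*A^-1 - 19*A^-5 - 19*A^-9 - 5*A^-13
  A^-9 * (d^2) = A^-5 + 2*A^-9 + A^-13
Summing the groups: <K> = -A^15 + A^11 - 2*A^7 + 2*A^3 - 2*A^-1 + 2*A^-5 - 2*A^-9 + A^-13
Normalise by the writhe: (-A^3)^(-w) = (-A^3)^(-5) = -A^-15, so f(A) = -A^-15 * <K> = 1 - A^-4 + 2*A^-8 - 2*A^-12 + 2*A^-16 - 2*A^-20 + 2*A^-24 - A^-28.
Substitute A = t^(-1/4), i.e. A^e → t^(-e/4): V(t) = -t^7 + 2*t^6 - 2*t^5 + 2*t^4 - 2*t^3 + 2*t^2 - t + 1

Answer: -t^7 + 2*t^6 - 2*t^5 + 2*t^4 - 2*t^3 + 2*t^2 - t + 1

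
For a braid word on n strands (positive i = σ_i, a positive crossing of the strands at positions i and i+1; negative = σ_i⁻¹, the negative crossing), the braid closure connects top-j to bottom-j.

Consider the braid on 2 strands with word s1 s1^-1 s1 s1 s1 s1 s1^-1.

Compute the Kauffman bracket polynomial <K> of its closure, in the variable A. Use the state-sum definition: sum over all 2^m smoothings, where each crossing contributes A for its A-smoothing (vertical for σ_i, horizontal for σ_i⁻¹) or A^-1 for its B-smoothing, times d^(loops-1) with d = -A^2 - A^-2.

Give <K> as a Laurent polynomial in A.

-A^5 - A^-3 + A^-7

Derivation:
First cancel adjacent σ_i σ_i⁻¹ pairs (Reidemeister II — same braid, same closure): s1 s1^-1 s1 s1 s1 s1 s1^-1 → s1 s1 s1.
Braid: s1 s1 s1 on 2 strands, 3 crossings.
Writhe w = (#positive) - (#negative) = 3 - 0 = 3.
Computing the Kauffman bracket via state sum. There are 2^3 = 8 states.
For each crossing: s=0 is the vertical smoothing, s=1 horizontal. Crossing k contributes A^(sign_k * (1 - 2*s_k)); loop factor d = -A^2 - A^-2.
  state 000: A-exp=+3, loops=2, term = A^3 * d^1
  state 001: A-exp=+1, loops=1, term = A^1 * d^0
  state 010: A-exp=+1, loops=1, term = A^1 * d^0
  state 011: A-exp=-1, loops=2, term = A^-1 * d^1
  state 100: A-exp=+1, loops=1, term = A^1 * d^0
  state 101: A-exp=-1, loops=2, term = A^-1 * d^1
  state 110: A-exp=-1, loops=2, term = A^-1 * d^1
  state 111: A-exp=-3, loops=3, term = A^-3 * d^2
Collect the terms by A-exponent (count of states per loop number):
Powers of d = -A^2 - A^-2: d^2 = A^4 + 2 + A^-4.
  A^3 * (d) = -A^5 - A
  A^1 * (3) = 3*A
  A^-1 * (3*d) = -3*A - 3*A^-3
  A^-3 * (d^2) = A + 2*A^-3 + A^-7
Summing the groups: <K> = -A^5 - A^-3 + A^-7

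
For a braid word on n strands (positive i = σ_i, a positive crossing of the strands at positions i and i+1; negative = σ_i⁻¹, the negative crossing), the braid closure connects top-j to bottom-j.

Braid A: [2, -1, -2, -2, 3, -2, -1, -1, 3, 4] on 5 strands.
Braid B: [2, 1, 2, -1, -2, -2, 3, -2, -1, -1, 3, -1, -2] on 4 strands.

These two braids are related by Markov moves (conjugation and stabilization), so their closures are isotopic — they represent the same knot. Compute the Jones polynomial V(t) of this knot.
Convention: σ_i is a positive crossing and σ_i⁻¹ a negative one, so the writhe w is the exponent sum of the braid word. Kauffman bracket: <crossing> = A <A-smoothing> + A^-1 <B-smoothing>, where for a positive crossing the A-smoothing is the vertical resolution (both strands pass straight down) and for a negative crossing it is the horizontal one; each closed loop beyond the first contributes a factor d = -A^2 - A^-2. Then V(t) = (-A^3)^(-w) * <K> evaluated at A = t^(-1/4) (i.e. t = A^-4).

t - 2 + 4*t^-1 - 5*t^-2 + 6*t^-3 - 5*t^-4 + 4*t^-5 - 3*t^-6 + t^-7

Derivation:
Markov-equivalent braids have isotopic closures, hence identical knot invariants. Strip the Markov moves from each word to reach a common short braid β, then compute V(t) once on β.
Braid A: s2 s1^-1 s2^-1 s2^-1 s3 s2^-1 s1^-1 s1^-1 s3 s4 on 5 strands reduces by inverse Markov moves (closure unchanged at each step):
  Destabilize: the word has the form β·s4 where s4 occurs only as the final letter (β ∈ B_4); drop it and the last strand → 4 strands.
Reduced to β = s2 s1^-1 s2^-1 s2^-1 s3 s2^-1 s1^-1 s1^-1 s3 on 4 strands, 9 crossings.
Braid B: s2 s1 s2 s1^-1 s2^-1 s2^-1 s3 s2^-1 s1^-1 s1^-1 s3 s1^-1 s2^-1 on 4 strands reduces by inverse Markov moves (closure unchanged at each step):
  Deconjugate: the word is γ·β·γ⁻¹ with γ = s2 s1 (prefix) and γ⁻¹ = s1^-1 s2^-1 (suffix); strip both.
Reduced to β = s2 s1^-1 s2^-1 s2^-1 s3 s2^-1 s1^-1 s1^-1 s3 on 4 strands, 9 crossings.
Both give the same β = s2 s1^-1 s2^-1 s2^-1 s3 s2^-1 s1^-1 s1^-1 s3 on 4 strands, so one state sum suffices:
Braid: s2 s1^-1 s2^-1 s2^-1 s3 s2^-1 s1^-1 s1^-1 s3 on 4 strands, 9 crossings.
Writhe w = (#positive) - (#negative) = 3 - 6 = -3.
Enumerate smoothing states for the bracket polynomial. There are 2^9 = 512 states.
Each crossing splits two ways (0=vertical, 1=horizontal). The state's weight is A^(#A-smoothings - #B-smoothings) * d^(loops - 1).
Tabulate the states by total A-exponent and number of loops L (A-exp: L × count):
  A^9: L=6 ×1
  A^7: L=5 ×9
  A^5: L=4 ×35, L=6 ×1
  A^3: L=3 ×73, L=5 ×11
  A^1: L=2 ×82, L=4 ×43, L=6 ×1
  A^-1: L=1 ×40, L=3 ×79, L=5 ×7
  A^-3: L=2 ×63, L=4 ×21
  A^-5: L=1 ×9, L=3 ×26, L=5 ×1
  A^-7: L=2 ×6, L=4 ×3
  A^-9: L=3 ×1
Each group contributes A^e * Σ count * d^(L-1):
Powers of d = -A^2 - A^-2: d^2 = A^4 + 2 + A^-4; d^3 = -A^6 - 3*A^2 - 3*A^-2 - A^-6; d^4 = A^8 + 4*A^4 + 6 + 4*A^-4 + A^-8; d^5 = -A^10 - 5*A^6 - 10*A^2 - 10*A^-2 - 5*A^-6 - A^-10.
  A^9 * (d^5) = -A^19 - 5*A^15 - 10*A^11 - 10*A^7 - 5*A^3 - A^-1
  A^7 * (9*d^4) = 9*A^15 + 36*A^11 + 54*A^7 + 36*A^3 + 9*A^-1
  A^5 * (35*d^3 + d^5) = -A^15 - 40*A^11 - 115*A^7 - 115*A^3 - 40*A^-1 - A^-5
  A^3 * (73*d^2 + 11*d^4) = 11*A^11 + 117*A^7 + 212*A^3 + 117*A^-1 + 11*A^-5
  A^1 * (82*d + 43*d^3 + d^5) = -A^11 - 48*A^7 - 221*A^3 - 221*A^-1 - 48*A^-5 - A^-9
  A^-1 * (40 + 79*d^2 + 7*d^4) = 7*A^7 + 107*A^3 + 240*A^-1 + 107*A^-5 + 7*A^-9
  A^-3 * (63*d + 21*d^3) = -21*A^3 - 126*A^-1 - 126*A^-5 - 21*A^-9
  A^-5 * (9 + 26*d^2 + d^4) = A^3 + 30*A^-1 + 67*A^-5 + 30*A^-9 + A^-13
  A^-7 * (6*d + 3*d^3) = -3*A^-1 - 15*A^-5 - 15*A^-9 - 3*A^-13
  A^-9 * (d^2) = A^-5 + 2*A^-9 + A^-13
Summing the groups: <K> = -A^19 + 3*A^15 - 4*A^11 + 5*A^7 - 6*A^3 + 5*A^-1 - 4*A^-5 + 2*A^-9 - A^-13
Normalise by the writhe: (-A^3)^(-w) = (-A^3)^(3) = -A^9, so f(A) = -A^9 * <K> = A^28 - 3*A^24 + 4*A^20 - 5*A^16 + 6*A^12 - 5*A^8 + 4*A^4 - 2 + A^-4.
Substitute A = t^(-1/4), i.e. A^e → t^(-e/4): V(t) = t - 2 + 4*t^-1 - 5*t^-2 + 6*t^-3 - 5*t^-4 + 4*t^-5 - 3*t^-6 + t^-7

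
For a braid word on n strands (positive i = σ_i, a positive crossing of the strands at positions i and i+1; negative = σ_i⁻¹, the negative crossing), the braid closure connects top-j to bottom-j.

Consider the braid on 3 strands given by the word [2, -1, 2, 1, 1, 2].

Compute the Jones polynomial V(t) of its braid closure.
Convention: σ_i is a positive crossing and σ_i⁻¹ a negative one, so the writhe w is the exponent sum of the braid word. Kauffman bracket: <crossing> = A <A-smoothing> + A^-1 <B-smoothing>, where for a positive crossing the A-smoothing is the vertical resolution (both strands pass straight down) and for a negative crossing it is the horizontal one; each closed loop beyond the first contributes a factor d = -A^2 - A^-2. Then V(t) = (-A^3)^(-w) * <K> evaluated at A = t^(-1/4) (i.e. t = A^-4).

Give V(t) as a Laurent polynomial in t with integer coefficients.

Braid: s2 s1^-1 s2 s1 s1 s2 on 3 strands, 6 crossings.
Writhe w = (#positive) - (#negative) = 5 - 1 = 4.
State-sum expansion of <K>. There are 2^6 = 64 states.
Each crossing splits two ways (0=vertical, 1=horizontal). The state's weight is A^(#A-smoothings - #B-smoothings) * d^(loops - 1).
Tabulate the states by total A-exponent and number of loops L (A-exp: L × count):
  A^6: L=2 ×1
  A^4: L=1 ×3, L=3 ×3
  A^2: L=2 ×14, L=4 ×1
  A^0: L=1 ×10, L=3 ×10
  A^-2: L=2 ×13, L=4 ×2
  A^-4: L=3 ×6
  A^-6: L=4 ×1
Each group contributes A^e * Σ count * d^(L-1):
Powers of d = -A^2 - A^-2: d^2 = A^4 + 2 + A^-4; d^3 = -A^6 - 3*A^2 - 3*A^-2 - A^-6.
  A^6 * (d) = -A^8 - A^4
  A^4 * (3 + 3*d^2) = 3*A^8 + 9*A^4 + 3
  A^2 * (14*d + d^3) = -A^8 - 17*A^4 - 17 - A^-4
  A^0 * (10 + 10*d^2) = 10*A^4 + 30 + 10*A^-4
  A^-2 * (13*d + 2*d^3) = -2*A^4 - 19 - 19*A^-4 - 2*A^-8
  A^-4 * (6*d^2) = 6 + 12*A^-4 + 6*A^-8
  A^-6 * (d^3) = -1 - 3*A^-4 - 3*A^-8 - A^-12
Summing the groups: <K> = A^8 - A^4 + 2 - A^-4 + A^-8 - A^-12
Normalise by the writhe: (-A^3)^(-w) = (-A^3)^(-4) = A^-12, so f(A) = A^-12 * <K> = A^-4 - A^-8 + 2*A^-12 - A^-16 + A^-20 - A^-24.
Substitute A = t^(-1/4), i.e. A^e → t^(-e/4): V(t) = -t^6 + t^5 - t^4 + 2*t^3 - t^2 + t

Answer: -t^6 + t^5 - t^4 + 2*t^3 - t^2 + t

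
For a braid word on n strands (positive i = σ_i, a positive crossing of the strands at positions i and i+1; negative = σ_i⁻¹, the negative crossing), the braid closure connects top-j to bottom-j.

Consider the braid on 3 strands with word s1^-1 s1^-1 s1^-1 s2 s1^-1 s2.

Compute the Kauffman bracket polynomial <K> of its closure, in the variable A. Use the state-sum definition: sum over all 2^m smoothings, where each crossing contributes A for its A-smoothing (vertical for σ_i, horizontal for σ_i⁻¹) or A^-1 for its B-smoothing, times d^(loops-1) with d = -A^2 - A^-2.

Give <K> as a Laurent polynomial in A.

Braid: s1^-1 s1^-1 s1^-1 s2 s1^-1 s2 on 3 strands, 6 crossings.
Writhe w = (#positive) - (#negative) = 2 - 4 = -2.
Computing the Kauffman bracket via state sum. There are 2^6 = 64 states.
For each crossing: s=0 is the vertical smoothing, s=1 horizontal. Crossing k contributes A^(sign_k * (1 - 2*s_k)); loop factor d = -A^2 - A^-2.
Tabulate the states by total A-exponent and number of loops L (A-exp: L × count):
  A^6: L=5 ×1
  A^4: L=4 ×6
  A^2: L=3 ×15
  A^0: L=2 ×19, L=4 ×1
  A^-2: L=1 ×11, L=3 ×4
  A^-4: L=2 ×6
  A^-6: L=3 ×1
Each group contributes A^e * Σ count * d^(L-1):
Powers of d = -A^2 - A^-2: d^2 = A^4 + 2 + A^-4; d^3 = -A^6 - 3*A^2 - 3*A^-2 - A^-6; d^4 = A^8 + 4*A^4 + 6 + 4*A^-4 + A^-8.
  A^6 * (d^4) = A^14 + 4*A^10 + 6*A^6 + 4*A^2 + A^-2
  A^4 * (6*d^3) = -6*A^10 - 18*A^6 - 18*A^2 - 6*A^-2
  A^2 * (15*d^2) = 15*A^6 + 30*A^2 + 15*A^-2
  A^0 * (19*d + d^3) = -A^6 - 22*A^2 - 22*A^-2 - A^-6
  A^-2 * (11 + 4*d^2) = 4*A^2 + 19*A^-2 + 4*A^-6
  A^-4 * (6*d) = -6*A^-2 - 6*A^-6
  A^-6 * (d^2) = A^-2 + 2*A^-6 + A^-10
Summing the groups: <K> = A^14 - 2*A^10 + 2*A^6 - 2*A^2 + 2*A^-2 - A^-6 + A^-10

Answer: A^14 - 2*A^10 + 2*A^6 - 2*A^2 + 2*A^-2 - A^-6 + A^-10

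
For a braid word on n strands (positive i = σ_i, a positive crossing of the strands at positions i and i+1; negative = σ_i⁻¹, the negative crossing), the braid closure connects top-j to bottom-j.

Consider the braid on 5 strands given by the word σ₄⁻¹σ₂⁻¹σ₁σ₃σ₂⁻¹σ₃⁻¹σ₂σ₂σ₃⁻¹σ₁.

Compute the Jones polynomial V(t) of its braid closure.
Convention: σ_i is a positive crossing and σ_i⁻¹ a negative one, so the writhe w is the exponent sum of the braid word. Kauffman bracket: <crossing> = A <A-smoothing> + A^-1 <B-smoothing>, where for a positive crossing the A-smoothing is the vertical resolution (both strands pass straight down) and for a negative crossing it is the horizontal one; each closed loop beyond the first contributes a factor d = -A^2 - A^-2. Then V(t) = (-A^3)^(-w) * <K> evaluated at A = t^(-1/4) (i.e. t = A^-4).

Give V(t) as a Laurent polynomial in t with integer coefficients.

Braid: s4^-1 s2^-1 s1 s3 s2^-1 s3^-1 s2 s2 s3^-1 s1 on 5 strands, 10 crossings.
Writhe w = (#positive) - (#negative) = 5 - 5 = 0.
Enumerate smoothing states for the bracket polynomial. There are 2^10 = 1024 states.
Each crossing splits two ways (0=vertical, 1=horizontal). The state's weight is A^(#A-smoothings - #B-smoothings) * d^(loops - 1).
Tabulate the states by total A-exponent and number of loops L (A-exp: L × count):
  A^10: L=4 ×1
  A^8: L=3 ×9, L=5 ×1
  A^6: L=2 ×27, L=4 ×18
  A^4: L=1 ×28, L=3 ×78, L=5 ×14
  A^2: L=2 ×116, L=4 ×88, L=6 ×6
  A^0: L=1 ×27, L=3 ×178, L=5 ×46, L=7 ×1
  A^-2: L=2 ×78, L=4 ×123, L=6 ×9
  A^-4: L=1 ×6, L=3 ×78, L=5 ×36
  A^-6: L=2 ×11, L=4 ×31, L=6 ×3
  A^-8: L=3 ×6, L=5 ×4
  A^-10: L=4 ×1
Each group contributes A^e * Σ count * d^(L-1):
Powers of d = -A^2 - A^-2: d^2 = A^4 + 2 + A^-4; d^3 = -A^6 - 3*A^2 - 3*A^-2 - A^-6; d^4 = A^8 + 4*A^4 + 6 + 4*A^-4 + A^-8; d^5 = -A^10 - 5*A^6 - 10*A^2 - 10*A^-2 - 5*A^-6 - A^-10; d^6 = A^12 + 6*A^8 + 15*A^4 + 20 + 15*A^-4 + 6*A^-8 + A^-12.
  A^10 * (d^3) = -A^16 - 3*A^12 - 3*A^8 - A^4
  A^8 * (9*d^2 + d^4) = A^16 + 13*A^12 + 24*A^8 + 13*A^4 + 1
  A^6 * (27*d + 18*d^3) = -18*A^12 - 81*A^8 - 81*A^4 - 18
  A^4 * (28 + 78*d^2 + 14*d^4) = 14*A^12 + 134*A^8 + 268*A^4 + 134 + 14*A^-4
  A^2 * (116*d + 88*d^3 + 6*d^5) = -6*A^12 - 118*A^8 - 440*A^4 - 440 - 118*A^-4 - 6*A^-8
  A^0 * (27 + 178*d^2 + 46*d^4 + d^6) = A^12 + 52*A^8 + 377*A^4 + 679 + 377*A^-4 + 52*A^-8 + A^-12
  A^-2 * (78*d + 123*d^3 + 9*d^5) = -9*A^8 - 168*A^4 - 537 - 537*A^-4 - 168*A^-8 - 9*A^-12
  A^-4 * (6 + 78*d^2 + 36*d^4) = 36*A^4 + 222 + 378*A^-4 + 222*A^-8 + 36*A^-12
  A^-6 * (11*d + 31*d^3 + 3*d^5) = -3*A^4 - 46 - 134*A^-4 - 134*A^-8 - 46*A^-12 - 3*A^-16
  A^-8 * (6*d^2 + 4*d^4) = 4 + 22*A^-4 + 36*A^-8 + 22*A^-12 + 4*A^-16
  A^-10 * (d^3) = -A^-4 - 3*A^-8 - 3*A^-12 - A^-16
Summing the groups: <K> = A^12 - A^8 + A^4 - 1 + A^-4 - A^-8 + A^-12
Normalise by the writhe: (-A^3)^(-w) = (-A^3)^(0) = 1, so f(A) = 1 * <K> = A^12 - A^8 + A^4 - 1 + A^-4 - A^-8 + A^-12.
Substitute A = t^(-1/4), i.e. A^e → t^(-e/4): V(t) = t^3 - t^2 + t - 1 + t^-1 - t^-2 + t^-3

Answer: t^3 - t^2 + t - 1 + t^-1 - t^-2 + t^-3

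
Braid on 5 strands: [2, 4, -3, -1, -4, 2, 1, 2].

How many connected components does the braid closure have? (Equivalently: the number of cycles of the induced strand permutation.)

3

Derivation:
Track the strand permutation on 5 strands, starting from identity.
  step 1: s2 swaps positions 2,3 -> [1 3 2 4 5]
  step 2: s4 swaps positions 4,5 -> [1 3 2 5 4]
  step 3: s3^-1 swaps positions 3,4 -> [1 3 5 2 4]
  step 4: s1^-1 swaps positions 1,2 -> [3 1 5 2 4]
  step 5: s4^-1 swaps positions 4,5 -> [3 1 5 4 2]
  step 6: s2 swaps positions 2,3 -> [3 5 1 4 2]
  step 7: s1 swaps positions 1,2 -> [5 3 1 4 2]
  step 8: s2 swaps positions 2,3 -> [5 1 3 4 2]
Final permutation (position -> original strand): [5 1 3 4 2]
Closure components = cycle count of this permutation = 3.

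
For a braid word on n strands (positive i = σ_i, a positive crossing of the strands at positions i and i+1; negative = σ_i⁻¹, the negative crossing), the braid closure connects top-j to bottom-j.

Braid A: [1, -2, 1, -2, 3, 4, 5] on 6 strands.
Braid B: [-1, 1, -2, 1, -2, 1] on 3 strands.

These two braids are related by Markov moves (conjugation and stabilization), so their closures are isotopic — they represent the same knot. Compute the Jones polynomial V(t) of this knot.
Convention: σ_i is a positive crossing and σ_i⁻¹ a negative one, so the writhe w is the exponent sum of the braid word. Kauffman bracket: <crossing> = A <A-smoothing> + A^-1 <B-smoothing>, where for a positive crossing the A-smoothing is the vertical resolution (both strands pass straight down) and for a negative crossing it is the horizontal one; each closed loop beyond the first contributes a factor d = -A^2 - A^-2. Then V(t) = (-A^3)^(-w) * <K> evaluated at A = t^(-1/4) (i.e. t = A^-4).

t^2 - t + 1 - t^-1 + t^-2

Derivation:
Markov-equivalent braids have isotopic closures, hence identical knot invariants. Strip the Markov moves from each word to reach a common short braid β, then compute V(t) once on β.
Braid A: s1 s2^-1 s1 s2^-1 s3 s4 s5 on 6 strands reduces by inverse Markov moves (closure unchanged at each step):
  Destabilize: the word has the form β·s5 where s5 occurs only as the final letter (β ∈ B_5); drop it and the last strand → 5 strands.
  Destabilize: the word has the form β·s4 where s4 occurs only as the final letter (β ∈ B_4); drop it and the last strand → 4 strands.
  Destabilize: the word has the form β·s3 where s3 occurs only as the final letter (β ∈ B_3); drop it and the last strand → 3 strands.
Reduced to β = s1 s2^-1 s1 s2^-1 on 3 strands, 4 crossings.
Braid B: s1^-1 s1 s2^-1 s1 s2^-1 s1 on 3 strands reduces by inverse Markov moves (closure unchanged at each step):
  Deconjugate: the word is γ·β·γ⁻¹ with γ = s1^-1 (prefix) and γ⁻¹ = s1 (suffix); strip both.
Reduced to β = s1 s2^-1 s1 s2^-1 on 3 strands, 4 crossings.
Both give the same β = s1 s2^-1 s1 s2^-1 on 3 strands, so one state sum suffices:
Braid: s1 s2^-1 s1 s2^-1 on 3 strands, 4 crossings.
Writhe w = (#positive) - (#negative) = 2 - 2 = 0.
Computing the Kauffman bracket via state sum. There are 2^4 = 16 states.
For each crossing: s=0 is the vertical smoothing, s=1 horizontal. Crossing k contributes A^(sign_k * (1 - 2*s_k)); loop factor d = -A^2 - A^-2.
  state 0000: A-exp=+0, loops=3, term = A^0 * d^2
  state 0001: A-exp=+2, loops=2, term = A^2 * d^1
  state 0010: A-exp=-2, loops=2, term = A^-2 * d^1
  state 0011: A-exp=+0, loops=1, term = A^0 * d^0
  state 0100: A-exp=+2, loops=2, term = A^2 * d^1
  state 0101: A-exp=+4, loops=3, term = A^4 * d^2
  state 0110: A-exp=+0, loops=1, term = A^0 * d^0
  state 0111: A-exp=+2, loops=2, term = A^2 * d^1
  state 1000: A-exp=-2, loops=2, term = A^-2 * d^1
  state 1001: A-exp=+0, loops=1, term = A^0 * d^0
  state 1010: A-exp=-4, loops=3, term = A^-4 * d^2
  state 1011: A-exp=-2, loops=2, term = A^-2 * d^1
  state 1100: A-exp=+0, loops=1, term = A^0 * d^0
  state 1101: A-exp=+2, loops=2, term = A^2 * d^1
  state 1110: A-exp=-2, loops=2, term = A^-2 * d^1
  state 1111: A-exp=+0, loops=1, term = A^0 * d^0
Collect the terms by A-exponent (count of states per loop number):
Powers of d = -A^2 - A^-2: d^2 = A^4 + 2 + A^-4.
  A^4 * (d^2) = A^8 + 2*A^4 + 1
  A^2 * (4*d) = -4*A^4 - 4
  A^0 * (5 + d^2) = A^4 + 7 + A^-4
  A^-2 * (4*d) = -4 - 4*A^-4
  A^-4 * (d^2) = 1 + 2*A^-4 + A^-8
Summing the groups: <K> = A^8 - A^4 + 1 - A^-4 + A^-8
Normalise by the writhe: (-A^3)^(-w) = (-A^3)^(0) = 1, so f(A) = 1 * <K> = A^8 - A^4 + 1 - A^-4 + A^-8.
Substitute A = t^(-1/4), i.e. A^e → t^(-e/4): V(t) = t^2 - t + 1 - t^-1 + t^-2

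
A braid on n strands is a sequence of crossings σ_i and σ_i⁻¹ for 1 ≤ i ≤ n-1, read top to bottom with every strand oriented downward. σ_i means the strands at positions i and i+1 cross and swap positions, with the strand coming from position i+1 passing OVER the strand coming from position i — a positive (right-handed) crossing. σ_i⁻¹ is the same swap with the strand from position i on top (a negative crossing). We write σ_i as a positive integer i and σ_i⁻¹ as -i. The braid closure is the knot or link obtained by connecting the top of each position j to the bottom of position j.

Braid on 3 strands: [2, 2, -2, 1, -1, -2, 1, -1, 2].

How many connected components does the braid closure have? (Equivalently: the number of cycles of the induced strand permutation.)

2

Derivation:
Track the strand permutation on 3 strands, starting from identity.
  step 1: s2 swaps positions 2,3 -> [1 3 2]
  step 2: s2 swaps positions 2,3 -> [1 2 3]
  step 3: s2^-1 swaps positions 2,3 -> [1 3 2]
  step 4: s1 swaps positions 1,2 -> [3 1 2]
  step 5: s1^-1 swaps positions 1,2 -> [1 3 2]
  step 6: s2^-1 swaps positions 2,3 -> [1 2 3]
  step 7: s1 swaps positions 1,2 -> [2 1 3]
  step 8: s1^-1 swaps positions 1,2 -> [1 2 3]
  step 9: s2 swaps positions 2,3 -> [1 3 2]
Final permutation (position -> original strand): [1 3 2]
Closure components = cycle count of this permutation = 2.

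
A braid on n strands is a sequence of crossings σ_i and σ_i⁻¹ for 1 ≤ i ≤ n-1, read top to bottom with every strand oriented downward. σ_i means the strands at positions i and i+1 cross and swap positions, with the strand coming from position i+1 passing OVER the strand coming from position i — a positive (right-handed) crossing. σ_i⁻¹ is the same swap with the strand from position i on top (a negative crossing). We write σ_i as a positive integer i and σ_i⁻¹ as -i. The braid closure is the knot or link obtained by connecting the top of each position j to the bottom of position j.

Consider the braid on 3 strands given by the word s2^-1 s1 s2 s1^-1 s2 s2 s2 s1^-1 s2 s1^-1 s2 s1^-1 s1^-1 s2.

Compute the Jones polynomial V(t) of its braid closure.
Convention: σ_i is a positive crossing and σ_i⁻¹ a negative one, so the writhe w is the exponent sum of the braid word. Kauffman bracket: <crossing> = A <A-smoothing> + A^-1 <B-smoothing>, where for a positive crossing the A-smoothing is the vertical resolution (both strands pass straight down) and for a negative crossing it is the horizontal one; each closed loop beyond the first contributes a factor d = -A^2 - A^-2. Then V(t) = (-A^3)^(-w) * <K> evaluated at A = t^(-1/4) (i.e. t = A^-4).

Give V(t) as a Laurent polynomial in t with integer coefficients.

The presented braid s2^-1 s1 s2 s1^-1 s2 s2 s2 s1^-1 s2 s1^-1 s2 s1^-1 s1^-1 s2 on 3 strands reduces by inverse Markov moves (closure unchanged at each step):
  Deconjugate: the word is γ·β·γ⁻¹ with γ = s2^-1 s1 (prefix) and γ⁻¹ = s1^-1 s2 (suffix); strip both.
Reduced to β = s2 s1^-1 s2 s2 s2 s1^-1 s2 s1^-1 s2 s1^-1 on 3 strands, 10 crossings.
Compute on β:
Braid: s2 s1^-1 s2 s2 s2 s1^-1 s2 s1^-1 s2 s1^-1 on 3 strands, 10 crossings.
Writhe w = (#positive) - (#negative) = 6 - 4 = 2.
Enumerate smoothing states for the bracket polynomial. There are 2^10 = 1024 states.
Each crossing splits two ways (0=vertical, 1=horizontal). The state's weight is A^(#A-smoothings - #B-smoothings) * d^(loops - 1).
Tabulate the states by total A-exponent and number of loops L (A-exp: L × count):
  A^10: L=5 ×1
  A^8: L=4 ×10
  A^6: L=3 ×42, L=5 ×3
  A^4: L=2 ×90, L=4 ×29, L=6 ×1
  A^2: L=1 ×87, L=3 ×110, L=5 ×13
  A^0: L=2 ×179, L=4 ×71, L=6 ×2
  A^-2: L=3 ×187, L=5 ×23
  A^-4: L=4 ×117, L=6 ×3
  A^-6: L=5 ×45
  A^-8: L=6 ×10
  A^-10: L=7 ×1
Each group contributes A^e * Σ count * d^(L-1):
Powers of d = -A^2 - A^-2: d^2 = A^4 + 2 + A^-4; d^3 = -A^6 - 3*A^2 - 3*A^-2 - A^-6; d^4 = A^8 + 4*A^4 + 6 + 4*A^-4 + A^-8; d^5 = -A^10 - 5*A^6 - 10*A^2 - 10*A^-2 - 5*A^-6 - A^-10; d^6 = A^12 + 6*A^8 + 15*A^4 + 20 + 15*A^-4 + 6*A^-8 + A^-12.
  A^10 * (d^4) = A^18 + 4*A^14 + 6*A^10 + 4*A^6 + A^2
  A^8 * (10*d^3) = -10*A^14 - 30*A^10 - 30*A^6 - 10*A^2
  A^6 * (42*d^2 + 3*d^4) = 3*A^14 + 54*A^10 + 102*A^6 + 54*A^2 + 3*A^-2
  A^4 * (90*d + 29*d^3 + d^5) = -A^14 - 34*A^10 - 187*A^6 - 187*A^2 - 34*A^-2 - A^-6
  A^2 * (87 + 110*d^2 + 13*d^4) = 13*A^10 + 162*A^6 + 385*A^2 + 162*A^-2 + 13*A^-6
  A^0 * (179*d + 71*d^3 + 2*d^5) = -2*A^10 - 81*A^6 - 412*A^2 - 412*A^-2 - 81*A^-6 - 2*A^-10
  A^-2 * (187*d^2 + 23*d^4) = 23*A^6 + 279*A^2 + 512*A^-2 + 279*A^-6 + 23*A^-10
  A^-4 * (117*d^3 + 3*d^5) = -3*A^6 - 132*A^2 - 381*A^-2 - 381*A^-6 - 132*A^-10 - 3*A^-14
  A^-6 * (45*d^4) = 45*A^2 + 180*A^-2 + 270*A^-6 + 180*A^-10 + 45*A^-14
  A^-8 * (10*d^5) = -10*A^2 - 50*A^-2 - 100*A^-6 - 100*A^-10 - 50*A^-14 - 10*A^-18
  A^-10 * (d^6) = A^2 + 6*A^-2 + 15*A^-6 + 20*A^-10 + 15*A^-14 + 6*A^-18 + A^-22
Summing the groups: <K> = A^18 - 4*A^14 + 7*A^10 - 10*A^6 + 14*A^2 - 14*A^-2 + 14*A^-6 - 11*A^-10 + 7*A^-14 - 4*A^-18 + A^-22
Normalise by the writhe: (-A^3)^(-w) = (-A^3)^(-2) = A^-6, so f(A) = A^-6 * <K> = A^12 - 4*A^8 + 7*A^4 - 10 + 14*A^-4 - 14*A^-8 + 14*A^-12 - 11*A^-16 + 7*A^-20 - 4*A^-24 + A^-28.
Substitute A = t^(-1/4), i.e. A^e → t^(-e/4): V(t) = t^7 - 4*t^6 + 7*t^5 - 11*t^4 + 14*t^3 - 14*t^2 + 14*t - 10 + 7*t^-1 - 4*t^-2 + t^-3

Answer: t^7 - 4*t^6 + 7*t^5 - 11*t^4 + 14*t^3 - 14*t^2 + 14*t - 10 + 7*t^-1 - 4*t^-2 + t^-3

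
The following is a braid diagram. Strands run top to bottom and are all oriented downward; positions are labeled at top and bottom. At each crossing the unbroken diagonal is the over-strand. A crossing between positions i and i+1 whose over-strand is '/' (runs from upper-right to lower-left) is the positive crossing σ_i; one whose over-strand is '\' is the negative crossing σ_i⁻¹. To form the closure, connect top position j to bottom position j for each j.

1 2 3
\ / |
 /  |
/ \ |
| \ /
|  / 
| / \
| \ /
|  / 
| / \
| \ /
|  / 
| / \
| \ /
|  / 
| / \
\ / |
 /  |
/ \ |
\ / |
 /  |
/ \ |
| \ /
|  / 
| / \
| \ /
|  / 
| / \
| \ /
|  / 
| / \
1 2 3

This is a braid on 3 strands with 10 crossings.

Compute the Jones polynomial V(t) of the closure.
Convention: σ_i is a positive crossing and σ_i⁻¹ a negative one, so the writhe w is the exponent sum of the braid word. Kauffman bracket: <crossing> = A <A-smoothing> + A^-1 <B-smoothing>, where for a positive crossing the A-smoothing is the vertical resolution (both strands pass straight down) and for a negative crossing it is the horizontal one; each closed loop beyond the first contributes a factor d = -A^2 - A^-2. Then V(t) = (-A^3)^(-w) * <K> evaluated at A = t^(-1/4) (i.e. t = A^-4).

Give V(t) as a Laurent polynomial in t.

-t^12 + t^11 - t^10 + t^9 - t^8 + t^6 + t^4

Derivation:
Reading the diagram top to bottom ('/'-over between positions i,i+1 = s_i, '\'-over = s_i^-1): braid word = s1 s2 s2 s2 s2 s1 s1 s2 s2 s2.
Braid: s1 s2 s2 s2 s2 s1 s1 s2 s2 s2 on 3 strands, 10 crossings.
Writhe w = (#positive) - (#negative) = 10 - 0 = 10.
Enumerate smoothing states for the bracket polynomial. There are 2^10 = 1024 states.
Smooth each crossing (0=||, 1=⌣⌢); contribution A^(Σ sign_k(1-2s_k)) * d^(L-1).
Tabulate the states by total A-exponent and number of loops L (A-exp: L × count):
  A^10: L=3 ×1
  A^8: L=2 ×10
  A^6: L=1 ×21, L=3 ×24
  A^4: L=2 ×84, L=4 ×36
  A^2: L=1 ×24, L=3 ×151, L=5 ×35
  A^0: L=2 ×72, L=4 ×159, L=6 ×21
  A^-2: L=3 ×98, L=5 ×105, L=7 ×7
  A^-4: L=4 ×76, L=6 ×43, L=8 ×1
  A^-6: L=5 ×35, L=7 ×10
  A^-8: L=6 ×9, L=8 ×1
  A^-10: L=7 ×1
Each group contributes A^e * Σ count * d^(L-1):
Powers of d = -A^2 - A^-2: d^2 = A^4 + 2 + A^-4; d^3 = -A^6 - 3*A^2 - 3*A^-2 - A^-6; d^4 = A^8 + 4*A^4 + 6 + 4*A^-4 + A^-8; d^5 = -A^10 - 5*A^6 - 10*A^2 - 10*A^-2 - 5*A^-6 - A^-10; d^6 = A^12 + 6*A^8 + 15*A^4 + 20 + 15*A^-4 + 6*A^-8 + A^-12; d^7 = -A^14 - 7*A^10 - 21*A^6 - 35*A^2 - 35*A^-2 - 21*A^-6 - 7*A^-10 - A^-14.
  A^10 * (d^2) = A^14 + 2*A^10 + A^6
  A^8 * (10*d) = -10*A^10 - 10*A^6
  A^6 * (21 + 24*d^2) = 24*A^10 + 69*A^6 + 24*A^2
  A^4 * (84*d + 36*d^3) = -36*A^10 - 192*A^6 - 192*A^2 - 36*A^-2
  A^2 * (24 + 151*d^2 + 35*d^4) = 35*A^10 + 291*A^6 + 536*A^2 + 291*A^-2 + 35*A^-6
  A^0 * (72*d + 159*d^3 + 21*d^5) = -21*A^10 - 264*A^6 - 759*A^2 - 759*A^-2 - 264*A^-6 - 21*A^-10
  A^-2 * (98*d^2 + 105*d^4 + 7*d^6) = 7*A^10 + 147*A^6 + 623*A^2 + 966*A^-2 + 623*A^-6 + 147*A^-10 + 7*A^-14
  A^-4 * (76*d^3 + 43*d^5 + d^7) = -A^10 - 50*A^6 - 312*A^2 - 693*A^-2 - 693*A^-6 - 312*A^-10 - 50*A^-14 - A^-18
  A^-6 * (35*d^4 + 10*d^6) = 10*A^6 + 95*A^2 + 290*A^-2 + 410*A^-6 + 290*A^-10 + 95*A^-14 + 10*A^-18
  A^-8 * (9*d^5 + d^7) = -A^6 - 16*A^2 - 66*A^-2 - 125*A^-6 - 125*A^-10 - 66*A^-14 - 16*A^-18 - A^-22
  A^-10 * (d^6) = A^2 + 6*A^-2 + 15*A^-6 + 20*A^-10 + 15*A^-14 + 6*A^-18 + A^-22
Summing the groups: <K> = A^14 + A^6 - A^-2 + A^-6 - A^-10 + A^-14 - A^-18
Normalise by the writhe: (-A^3)^(-w) = (-A^3)^(-10) = A^-30, so f(A) = A^-30 * <K> = A^-16 + A^-24 - A^-32 + A^-36 - A^-40 + A^-44 - A^-48.
Substitute A = t^(-1/4), i.e. A^e → t^(-e/4): V(t) = -t^12 + t^11 - t^10 + t^9 - t^8 + t^6 + t^4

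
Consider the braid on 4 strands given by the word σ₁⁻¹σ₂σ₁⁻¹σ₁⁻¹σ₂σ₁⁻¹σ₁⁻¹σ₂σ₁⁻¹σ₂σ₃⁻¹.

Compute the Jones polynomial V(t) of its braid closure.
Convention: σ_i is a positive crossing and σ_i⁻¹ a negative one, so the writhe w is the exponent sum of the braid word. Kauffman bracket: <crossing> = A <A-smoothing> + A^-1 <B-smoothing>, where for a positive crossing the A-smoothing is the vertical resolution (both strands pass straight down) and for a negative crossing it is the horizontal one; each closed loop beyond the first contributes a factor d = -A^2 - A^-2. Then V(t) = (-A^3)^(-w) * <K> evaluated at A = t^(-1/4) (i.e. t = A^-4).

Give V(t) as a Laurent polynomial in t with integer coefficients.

t^3 - 4*t^2 + 8*t - 11 + 15*t^-1 - 16*t^-2 + 15*t^-3 - 12*t^-4 + 8*t^-5 - 4*t^-6 + t^-7

Derivation:
The presented braid s1^-1 s2 s1^-1 s1^-1 s2 s1^-1 s1^-1 s2 s1^-1 s2 s3^-1 on 4 strands reduces by inverse Markov moves (closure unchanged at each step):
  Destabilize: the word has the form β·s3^-1 where s3^-1 occurs only as the final letter (β ∈ B_3); drop it and the last strand → 3 strands.
Reduced to β = s1^-1 s2 s1^-1 s1^-1 s2 s1^-1 s1^-1 s2 s1^-1 s2 on 3 strands, 10 crossings.
Compute on β:
Braid: s1^-1 s2 s1^-1 s1^-1 s2 s1^-1 s1^-1 s2 s1^-1 s2 on 3 strands, 10 crossings.
Writhe w = (#positive) - (#negative) = 4 - 6 = -2.
Computing the Kauffman bracket via state sum. There are 2^10 = 1024 states.
Each crossing splits two ways (0=vertical, 1=horizontal). The state's weight is A^(#A-smoothings - #B-smoothings) * d^(loops - 1).
Tabulate the states by total A-exponent and number of loops L (A-exp: L × count):
  A^10: L=7 ×1
  A^8: L=6 ×10
  A^6: L=5 ×45
  A^4: L=4 ×118, L=6 ×2
  A^2: L=3 ×193, L=5 ×17
  A^0: L=2 ×192, L=4 ×59, L=6 ×1
  A^-2: L=1 ×95, L=3 ×108, L=5 ×7
  A^-4: L=2 ×95, L=4 ×25
  A^-6: L=3 ×43, L=5 ×2
  A^-8: L=4 ×10
  A^-10: L=5 ×1
Each group contributes A^e * Σ count * d^(L-1):
Powers of d = -A^2 - A^-2: d^2 = A^4 + 2 + A^-4; d^3 = -A^6 - 3*A^2 - 3*A^-2 - A^-6; d^4 = A^8 + 4*A^4 + 6 + 4*A^-4 + A^-8; d^5 = -A^10 - 5*A^6 - 10*A^2 - 10*A^-2 - 5*A^-6 - A^-10; d^6 = A^12 + 6*A^8 + 15*A^4 + 20 + 15*A^-4 + 6*A^-8 + A^-12.
  A^10 * (d^6) = A^22 + 6*A^18 + 15*A^14 + 20*A^10 + 15*A^6 + 6*A^2 + A^-2
  A^8 * (10*d^5) = -10*A^18 - 50*A^14 - 100*A^10 - 100*A^6 - 50*A^2 - 10*A^-2
  A^6 * (45*d^4) = 45*A^14 + 180*A^10 + 270*A^6 + 180*A^2 + 45*A^-2
  A^4 * (118*d^3 + 2*d^5) = -2*A^14 - 128*A^10 - 374*A^6 - 374*A^2 - 128*A^-2 - 2*A^-6
  A^2 * (193*d^2 + 17*d^4) = 17*A^10 + 261*A^6 + 488*A^2 + 261*A^-2 + 17*A^-6
  A^0 * (192*d + 59*d^3 + d^5) = -A^10 - 64*A^6 - 379*A^2 - 379*A^-2 - 64*A^-6 - A^-10
  A^-2 * (95 + 108*d^2 + 7*d^4) = 7*A^6 + 136*A^2 + 353*A^-2 + 136*A^-6 + 7*A^-10
  A^-4 * (95*d + 25*d^3) = -25*A^2 - 170*A^-2 - 170*A^-6 - 25*A^-10
  A^-6 * (43*d^2 + 2*d^4) = 2*A^2 + 51*A^-2 + 98*A^-6 + 51*A^-10 + 2*A^-14
  A^-8 * (10*d^3) = -10*A^-2 - 30*A^-6 - 30*A^-10 - 10*A^-14
  A^-10 * (d^4) = A^-2 + 4*A^-6 + 6*A^-10 + 4*A^-14 + A^-18
Summing the groups: <K> = A^22 - 4*A^18 + 8*A^14 - 12*A^10 + 15*A^6 - 16*A^2 + 15*A^-2 - 11*A^-6 + 8*A^-10 - 4*A^-14 + A^-18
Normalise by the writhe: (-A^3)^(-w) = (-A^3)^(2) = A^6, so f(A) = A^6 * <K> = A^28 - 4*A^24 + 8*A^20 - 12*A^16 + 15*A^12 - 16*A^8 + 15*A^4 - 11 + 8*A^-4 - 4*A^-8 + A^-12.
Substitute A = t^(-1/4), i.e. A^e → t^(-e/4): V(t) = t^3 - 4*t^2 + 8*t - 11 + 15*t^-1 - 16*t^-2 + 15*t^-3 - 12*t^-4 + 8*t^-5 - 4*t^-6 + t^-7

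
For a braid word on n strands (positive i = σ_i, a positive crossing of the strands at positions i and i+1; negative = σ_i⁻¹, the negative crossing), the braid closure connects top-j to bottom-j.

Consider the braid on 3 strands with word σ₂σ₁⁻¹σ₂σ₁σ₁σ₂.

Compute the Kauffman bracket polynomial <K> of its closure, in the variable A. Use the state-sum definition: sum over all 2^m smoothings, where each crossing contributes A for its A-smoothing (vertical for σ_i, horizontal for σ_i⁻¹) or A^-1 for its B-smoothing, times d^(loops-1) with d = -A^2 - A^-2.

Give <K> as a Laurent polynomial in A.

A^8 - A^4 + 2 - A^-4 + A^-8 - A^-12

Derivation:
Braid: s2 s1^-1 s2 s1 s1 s2 on 3 strands, 6 crossings.
Writhe w = (#positive) - (#negative) = 5 - 1 = 4.
Enumerate smoothing states for the bracket polynomial. There are 2^6 = 64 states.
Each crossing splits two ways (0=vertical, 1=horizontal). The state's weight is A^(#A-smoothings - #B-smoothings) * d^(loops - 1).
Tabulate the states by total A-exponent and number of loops L (A-exp: L × count):
  A^6: L=2 ×1
  A^4: L=1 ×3, L=3 ×3
  A^2: L=2 ×14, L=4 ×1
  A^0: L=1 ×10, L=3 ×10
  A^-2: L=2 ×13, L=4 ×2
  A^-4: L=3 ×6
  A^-6: L=4 ×1
Each group contributes A^e * Σ count * d^(L-1):
Powers of d = -A^2 - A^-2: d^2 = A^4 + 2 + A^-4; d^3 = -A^6 - 3*A^2 - 3*A^-2 - A^-6.
  A^6 * (d) = -A^8 - A^4
  A^4 * (3 + 3*d^2) = 3*A^8 + 9*A^4 + 3
  A^2 * (14*d + d^3) = -A^8 - 17*A^4 - 17 - A^-4
  A^0 * (10 + 10*d^2) = 10*A^4 + 30 + 10*A^-4
  A^-2 * (13*d + 2*d^3) = -2*A^4 - 19 - 19*A^-4 - 2*A^-8
  A^-4 * (6*d^2) = 6 + 12*A^-4 + 6*A^-8
  A^-6 * (d^3) = -1 - 3*A^-4 - 3*A^-8 - A^-12
Summing the groups: <K> = A^8 - A^4 + 2 - A^-4 + A^-8 - A^-12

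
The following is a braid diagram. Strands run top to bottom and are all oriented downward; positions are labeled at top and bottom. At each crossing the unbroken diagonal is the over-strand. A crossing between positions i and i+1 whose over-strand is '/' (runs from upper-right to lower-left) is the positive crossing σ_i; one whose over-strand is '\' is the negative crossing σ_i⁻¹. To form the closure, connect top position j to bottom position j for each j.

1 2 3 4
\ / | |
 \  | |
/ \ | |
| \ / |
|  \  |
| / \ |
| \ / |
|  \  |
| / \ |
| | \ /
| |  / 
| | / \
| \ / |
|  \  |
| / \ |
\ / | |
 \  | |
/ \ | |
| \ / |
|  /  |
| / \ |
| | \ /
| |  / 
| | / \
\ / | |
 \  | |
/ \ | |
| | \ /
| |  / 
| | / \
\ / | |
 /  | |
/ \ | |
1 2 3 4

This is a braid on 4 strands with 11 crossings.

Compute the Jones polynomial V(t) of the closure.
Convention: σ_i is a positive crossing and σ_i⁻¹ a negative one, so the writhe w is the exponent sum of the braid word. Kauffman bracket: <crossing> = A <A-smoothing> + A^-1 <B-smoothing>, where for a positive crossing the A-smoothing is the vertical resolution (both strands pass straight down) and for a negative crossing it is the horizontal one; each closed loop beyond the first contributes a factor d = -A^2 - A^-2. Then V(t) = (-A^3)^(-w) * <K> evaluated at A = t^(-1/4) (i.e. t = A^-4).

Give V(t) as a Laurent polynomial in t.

Reading the diagram top to bottom ('/'-over between positions i,i+1 = s_i, '\'-over = s_i^-1): braid word = s1^-1 s2^-1 s2^-1 s3 s2^-1 s1^-1 s2 s3 s1^-1 s3 s1.
The presented braid s1^-1 s2^-1 s2^-1 s3 s2^-1 s1^-1 s2 s3 s1^-1 s3 s1 on 4 strands reduces by inverse Markov moves (closure unchanged at each step):
  Deconjugate: the word is γ·β·γ⁻¹ with γ = s1^-1 (prefix) and γ⁻¹ = s1 (suffix); strip both.
Reduced to β = s2^-1 s2^-1 s3 s2^-1 s1^-1 s2 s3 s1^-1 s3 on 4 strands, 9 crossings.
Compute on β:
Braid: s2^-1 s2^-1 s3 s2^-1 s1^-1 s2 s3 s1^-1 s3 on 4 strands, 9 crossings.
Writhe w = (#positive) - (#negative) = 4 - 5 = -1.
Enumerate smoothing states for the bracket polynomial. There are 2^9 = 512 states.
Smooth each crossing (0=||, 1=⌣⌢); contribution A^(Σ sign_k(1-2s_k)) * d^(L-1).
Tabulate the states by total A-exponent and number of loops L (A-exp: L × count):
  A^9: L=5 ×1
  A^7: L=4 ×9
  A^5: L=3 ×32, L=5 ×4
  A^3: L=2 ×55, L=4 ×28, L=6 ×1
  A^1: L=1 ×39, L=3 ×77, L=5 ×10
  A^-1: L=2 ×87, L=4 ×38, L=6 ×1
  A^-3: L=1 ×14, L=3 ×64, L=5 ×6
  A^-5: L=2 ×17, L=4 ×19
  A^-7: L=3 ×7, L=5 ×2
  A^-9: L=4 ×1
Each group contributes A^e * Σ count * d^(L-1):
Powers of d = -A^2 - A^-2: d^2 = A^4 + 2 + A^-4; d^3 = -A^6 - 3*A^2 - 3*A^-2 - A^-6; d^4 = A^8 + 4*A^4 + 6 + 4*A^-4 + A^-8; d^5 = -A^10 - 5*A^6 - 10*A^2 - 10*A^-2 - 5*A^-6 - A^-10.
  A^9 * (d^4) = A^17 + 4*A^13 + 6*A^9 + 4*A^5 + A
  A^7 * (9*d^3) = -9*A^13 - 27*A^9 - 27*A^5 - 9*A
  A^5 * (32*d^2 + 4*d^4) = 4*A^13 + 48*A^9 + 88*A^5 + 48*A + 4*A^-3
  A^3 * (55*d + 28*d^3 + d^5) = -A^13 - 33*A^9 - 149*A^5 - 149*A - 33*A^-3 - A^-7
  A^1 * (39 + 77*d^2 + 10*d^4) = 10*A^9 + 117*A^5 + 253*A + 117*A^-3 + 10*A^-7
  A^-1 * (87*d + 38*d^3 + d^5) = -A^9 - 43*A^5 - 211*A - 211*A^-3 - 43*A^-7 - A^-11
  A^-3 * (14 + 64*d^2 + 6*d^4) = 6*A^5 + 88*A + 178*A^-3 + 88*A^-7 + 6*A^-11
  A^-5 * (17*d + 19*d^3) = -19*A - 74*A^-3 - 74*A^-7 - 19*A^-11
  A^-7 * (7*d^2 + 2*d^4) = 2*A + 15*A^-3 + 26*A^-7 + 15*A^-11 + 2*A^-15
  A^-9 * (d^3) = -A^-3 - 3*A^-7 - 3*A^-11 - A^-15
Summing the groups: <K> = A^17 - 2*A^13 + 3*A^9 - 4*A^5 + 4*A - 5*A^-3 + 3*A^-7 - 2*A^-11 + A^-15
Normalise by the writhe: (-A^3)^(-w) = (-A^3)^(1) = -A^3, so f(A) = -A^3 * <K> = -A^20 + 2*A^16 - 3*A^12 + 4*A^8 - 4*A^4 + 5 - 3*A^-4 + 2*A^-8 - A^-12.
Substitute A = t^(-1/4), i.e. A^e → t^(-e/4): V(t) = -t^3 + 2*t^2 - 3*t + 5 - 4*t^-1 + 4*t^-2 - 3*t^-3 + 2*t^-4 - t^-5

Answer: -t^3 + 2*t^2 - 3*t + 5 - 4*t^-1 + 4*t^-2 - 3*t^-3 + 2*t^-4 - t^-5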